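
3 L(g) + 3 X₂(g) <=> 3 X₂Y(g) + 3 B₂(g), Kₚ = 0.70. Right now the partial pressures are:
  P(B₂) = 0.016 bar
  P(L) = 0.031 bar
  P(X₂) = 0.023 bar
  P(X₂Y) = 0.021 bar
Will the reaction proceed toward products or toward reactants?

toward products

Qₚ = P(X₂Y)³·P(B₂)³ / (P(L)³·P(X₂)³) = (0.021)³·(0.016)³ / ((0.031)³·(0.023)³) = 0.10
Qₚ = 0.10 < Kₚ = 0.70, so the forward reaction proceeds.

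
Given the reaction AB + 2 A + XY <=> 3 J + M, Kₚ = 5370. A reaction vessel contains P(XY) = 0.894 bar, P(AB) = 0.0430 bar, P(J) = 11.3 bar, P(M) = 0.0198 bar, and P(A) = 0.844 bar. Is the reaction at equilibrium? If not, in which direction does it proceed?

toward products

Qₚ = P(J)³·P(M) / (P(AB)·P(A)²·P(XY)) = (11.3)³·(0.0198) / ((0.0430)·(0.844)²·(0.894)) = 1040
Qₚ = 1040 < Kₚ = 5370, so the forward reaction proceeds.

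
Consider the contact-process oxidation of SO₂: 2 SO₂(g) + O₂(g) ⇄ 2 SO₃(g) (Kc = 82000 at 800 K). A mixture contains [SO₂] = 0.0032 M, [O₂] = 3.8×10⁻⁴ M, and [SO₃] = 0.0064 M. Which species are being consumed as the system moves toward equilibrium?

SO₂, O₂ (reactants)

Qc = [SO₃]² / ([SO₂]²·[O₂]) = (0.0064)² / ((0.0032)²·(3.8×10⁻⁴)) = 11000
Qc = 11000 < Kc = 82000: net forward reaction.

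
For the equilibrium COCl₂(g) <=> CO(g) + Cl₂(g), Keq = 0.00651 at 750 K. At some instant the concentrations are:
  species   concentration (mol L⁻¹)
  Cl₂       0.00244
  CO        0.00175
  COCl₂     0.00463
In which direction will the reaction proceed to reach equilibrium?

Q = [CO]·[Cl₂] / [COCl₂] = (0.00175)·(0.00244) / (0.00463) = 9.22e-4
Q = 9.22e-4 < Keq = 0.00651, so the forward reaction proceeds.

to the right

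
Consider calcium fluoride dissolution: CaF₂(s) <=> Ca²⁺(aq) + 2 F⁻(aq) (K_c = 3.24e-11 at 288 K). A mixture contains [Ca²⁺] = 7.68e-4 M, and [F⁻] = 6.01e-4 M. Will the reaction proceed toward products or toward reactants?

in the reverse direction

(CaF₂ is a pure solid — omitted from Q_c.)
Q_c = [Ca²⁺]·[F⁻]² = (7.68e-4)·(6.01e-4)² = 2.77e-10
Q_c = 2.77e-10 > K_c = 3.24e-11, so the reverse reaction proceeds.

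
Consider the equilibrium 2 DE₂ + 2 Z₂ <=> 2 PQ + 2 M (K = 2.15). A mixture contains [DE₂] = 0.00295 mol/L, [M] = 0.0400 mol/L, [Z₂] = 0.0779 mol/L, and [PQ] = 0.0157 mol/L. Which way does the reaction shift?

in the reverse direction

Q = [PQ]²·[M]² / ([DE₂]²·[Z₂]²) = (0.0157)²·(0.0400)² / ((0.00295)²·(0.0779)²) = 7.47
Q = 7.47 > K = 2.15, so the reverse reaction proceeds.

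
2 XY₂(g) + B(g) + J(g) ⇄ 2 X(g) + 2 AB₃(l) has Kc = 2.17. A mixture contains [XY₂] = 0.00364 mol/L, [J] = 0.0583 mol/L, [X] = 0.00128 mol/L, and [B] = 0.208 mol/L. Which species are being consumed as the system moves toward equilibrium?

X, AB₃ (products)

(AB₃ is a pure liquid — omitted from Qc.)
Qc = [X]² / ([XY₂]²·[B]·[J]) = (0.00128)² / ((0.00364)²·(0.208)·(0.0583)) = 10.2
Qc = 10.2 > Kc = 2.17: net reverse reaction.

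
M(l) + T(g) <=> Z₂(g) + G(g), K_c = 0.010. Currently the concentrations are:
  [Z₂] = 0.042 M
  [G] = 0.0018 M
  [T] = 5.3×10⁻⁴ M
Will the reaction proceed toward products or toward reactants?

(M is a pure liquid — omitted from Q_c.)
Q_c = [Z₂]·[G] / [T] = (0.042)·(0.0018) / (5.3×10⁻⁴) = 0.14
Q_c = 0.14 > K_c = 0.010, so the reverse reaction proceeds.

in the reverse direction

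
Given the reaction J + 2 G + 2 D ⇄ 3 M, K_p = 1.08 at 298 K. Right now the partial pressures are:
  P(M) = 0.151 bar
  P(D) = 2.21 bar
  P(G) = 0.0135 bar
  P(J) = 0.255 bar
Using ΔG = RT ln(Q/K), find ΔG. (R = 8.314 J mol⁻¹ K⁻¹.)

ΔG = 6.55 kJ/mol

Q_p = P(M)³ / (P(J)·P(G)²·P(D)²) = (0.151)³ / ((0.255)·(0.0135)²·(2.21)²) = 15.2
ΔG = RT ln(Q_p/K_p) = (8.314 J mol⁻¹ K⁻¹)(298 K) × ln(15.2/1.08)
   = (2.478 kJ/mol)(2.644) = 6.55 kJ/mol
ΔG > 0, so the forward reaction is non-spontaneous (proceeds in reverse).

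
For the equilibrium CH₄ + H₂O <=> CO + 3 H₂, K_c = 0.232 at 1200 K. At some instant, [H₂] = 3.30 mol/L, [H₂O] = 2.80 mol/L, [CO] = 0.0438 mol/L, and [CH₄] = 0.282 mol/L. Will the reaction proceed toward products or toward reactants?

to the left

Q_c = [CO]·[H₂]³ / ([CH₄]·[H₂O]) = (0.0438)·(3.30)³ / ((0.282)·(2.80)) = 1.99
Q_c = 1.99 > K_c = 0.232, so the reverse reaction proceeds.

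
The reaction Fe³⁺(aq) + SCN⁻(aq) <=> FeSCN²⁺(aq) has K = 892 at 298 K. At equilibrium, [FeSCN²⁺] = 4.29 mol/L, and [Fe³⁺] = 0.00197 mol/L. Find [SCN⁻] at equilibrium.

At equilibrium, K = [FeSCN²⁺] / ([Fe³⁺]·[SCN⁻]) = 892.
(4.29) / ((0.00197)·([SCN⁻])) = 892
[SCN⁻] = 2.44 mol/L

[SCN⁻] = 2.44 mol/L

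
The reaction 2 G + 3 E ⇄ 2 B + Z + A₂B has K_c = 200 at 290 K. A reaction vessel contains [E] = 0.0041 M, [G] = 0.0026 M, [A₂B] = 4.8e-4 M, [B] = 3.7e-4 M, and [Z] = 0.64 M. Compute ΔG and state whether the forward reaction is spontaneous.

ΔG = -1.92 kJ/mol; the forward reaction is spontaneous

Q_c = [B]²·[Z]·[A₂B] / ([G]²·[E]³) = (3.7e-4)²·(0.64)·(4.8e-4) / ((0.0026)²·(0.0041)³) = 90.3
ΔG = RT ln(Q_c/K_c) = (8.314 J mol⁻¹ K⁻¹)(290 K) × ln(90.3/200)
   = (2.411 kJ/mol)(-0.7952) = -1.92 kJ/mol
ΔG < 0, so the forward reaction is spontaneous (proceeds forward).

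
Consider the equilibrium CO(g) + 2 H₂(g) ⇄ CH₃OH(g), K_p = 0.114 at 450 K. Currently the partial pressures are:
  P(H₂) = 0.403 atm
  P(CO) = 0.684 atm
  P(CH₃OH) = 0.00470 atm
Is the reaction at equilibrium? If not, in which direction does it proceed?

forward (toward products)

Q_p = P(CH₃OH) / (P(CO)·P(H₂)²) = (0.00470) / ((0.684)·(0.403)²) = 0.0423
Q_p = 0.0423 < K_p = 0.114, so the forward reaction proceeds.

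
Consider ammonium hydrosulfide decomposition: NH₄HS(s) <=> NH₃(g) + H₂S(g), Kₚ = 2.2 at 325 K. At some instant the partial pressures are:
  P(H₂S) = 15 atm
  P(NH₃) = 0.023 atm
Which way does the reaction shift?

in the forward direction

(NH₄HS is a pure solid — omitted from Qₚ.)
Qₚ = P(NH₃)·P(H₂S) = (0.023)·(15) = 0.34
Qₚ = 0.34 < Kₚ = 2.2, so the forward reaction proceeds.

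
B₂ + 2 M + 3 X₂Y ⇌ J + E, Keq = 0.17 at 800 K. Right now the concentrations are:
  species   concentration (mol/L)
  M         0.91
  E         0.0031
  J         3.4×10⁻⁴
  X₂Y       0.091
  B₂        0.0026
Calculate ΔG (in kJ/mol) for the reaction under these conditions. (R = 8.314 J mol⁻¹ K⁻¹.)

Q = [J]·[E] / ([B₂]·[M]²·[X₂Y]³) = (3.4×10⁻⁴)·(0.0031) / ((0.0026)·(0.91)²·(0.091)³) = 0.650
ΔG = RT ln(Q/Keq) = (8.314 J mol⁻¹ K⁻¹)(800 K) × ln(0.650/0.17)
   = (6.651 kJ/mol)(1.341) = 8.92 kJ/mol
ΔG > 0, so the forward reaction is non-spontaneous (proceeds in reverse).

ΔG = 8.92 kJ/mol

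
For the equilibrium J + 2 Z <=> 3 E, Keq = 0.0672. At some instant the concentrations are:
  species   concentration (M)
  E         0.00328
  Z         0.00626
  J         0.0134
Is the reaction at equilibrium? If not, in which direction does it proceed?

at equilibrium

Q = [E]³ / ([J]·[Z]²) = (0.00328)³ / ((0.0134)·(0.00626)²) = 0.0672
Q = 0.0672 = Keq, so the system is already at equilibrium.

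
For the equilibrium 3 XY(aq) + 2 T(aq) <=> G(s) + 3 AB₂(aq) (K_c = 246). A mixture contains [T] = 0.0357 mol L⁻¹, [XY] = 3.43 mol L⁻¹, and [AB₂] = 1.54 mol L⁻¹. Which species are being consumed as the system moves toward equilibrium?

(G is a pure solid — omitted from Q_c.)
Q_c = [AB₂]³ / ([XY]³·[T]²) = (1.54)³ / ((3.43)³·(0.0357)²) = 71.0
Q_c = 71.0 < K_c = 246: net forward reaction.

XY, T (reactants)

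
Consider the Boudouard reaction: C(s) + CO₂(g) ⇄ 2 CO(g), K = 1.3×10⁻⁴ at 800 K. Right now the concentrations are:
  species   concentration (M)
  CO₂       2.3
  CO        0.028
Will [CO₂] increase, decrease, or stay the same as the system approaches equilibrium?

increase

(C is a pure solid — omitted from Q.)
Q = [CO]² / [CO₂] = (0.028)² / (2.3) = 3.4×10⁻⁴
Q = 3.4×10⁻⁴ > K = 1.3×10⁻⁴: net reverse reaction.
CO₂ is a reactant, so it increases.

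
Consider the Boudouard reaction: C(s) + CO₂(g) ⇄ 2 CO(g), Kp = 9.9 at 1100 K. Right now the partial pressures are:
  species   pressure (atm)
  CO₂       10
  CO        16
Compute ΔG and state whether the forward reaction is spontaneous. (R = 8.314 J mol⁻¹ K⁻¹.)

ΔG = 8.69 kJ/mol; the forward reaction is non-spontaneous

(C is a pure solid — omitted from Qp.)
Qp = P(CO)² / P(CO₂) = (16)² / (10) = 25.6
ΔG = RT ln(Qp/Kp) = (8.314 J mol⁻¹ K⁻¹)(1100 K) × ln(25.6/9.9)
   = (9.145 kJ/mol)(0.9501) = 8.69 kJ/mol
ΔG > 0, so the forward reaction is non-spontaneous (proceeds in reverse).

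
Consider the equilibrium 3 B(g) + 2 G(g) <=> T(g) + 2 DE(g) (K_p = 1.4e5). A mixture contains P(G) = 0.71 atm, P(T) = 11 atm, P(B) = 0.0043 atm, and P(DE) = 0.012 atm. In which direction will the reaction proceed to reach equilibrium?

Q_p = P(T)·P(DE)² / (P(B)³·P(G)²) = (11)·(0.012)² / ((0.0043)³·(0.71)²) = 40000
Q_p = 40000 < K_p = 1.4e5, so the forward reaction proceeds.

to the right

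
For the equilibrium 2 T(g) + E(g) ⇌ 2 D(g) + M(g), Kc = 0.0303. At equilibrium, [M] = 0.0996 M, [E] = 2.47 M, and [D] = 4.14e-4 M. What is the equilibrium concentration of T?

[T] = 4.78e-4 M

At equilibrium, Kc = [D]²·[M] / ([T]²·[E]) = 0.0303.
(4.14e-4)²·(0.0996) / (([T])²·(2.47)) = 0.0303
[T]² = 2.28e-7 ⇒ [T] = 4.78e-4 M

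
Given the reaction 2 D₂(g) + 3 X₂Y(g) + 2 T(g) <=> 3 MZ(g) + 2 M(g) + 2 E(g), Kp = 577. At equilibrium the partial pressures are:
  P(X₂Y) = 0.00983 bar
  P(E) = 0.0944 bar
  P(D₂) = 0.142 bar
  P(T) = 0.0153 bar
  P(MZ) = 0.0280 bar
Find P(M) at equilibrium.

P(M) = 0.115 bar

At equilibrium, Kp = P(MZ)³·P(M)²·P(E)² / (P(D₂)²·P(X₂Y)³·P(T)²) = 577.
(0.0280)³·(P(M))²·(0.0944)² / ((0.142)²·(0.00983)³·(0.0153)²) = 577
P(M)² = 0.0132 ⇒ P(M) = 0.115 bar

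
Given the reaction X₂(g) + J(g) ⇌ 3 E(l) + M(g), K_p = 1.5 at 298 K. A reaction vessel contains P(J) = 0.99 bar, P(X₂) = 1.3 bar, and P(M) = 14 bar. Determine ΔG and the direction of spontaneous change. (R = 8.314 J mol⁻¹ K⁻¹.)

(E is a pure liquid — omitted from Q_p.)
Q_p = P(M) / (P(X₂)·P(J)) = (14) / ((1.3)·(0.99)) = 10.9
ΔG = RT ln(Q_p/K_p) = (8.314 J mol⁻¹ K⁻¹)(298 K) × ln(10.9/1.5)
   = (2.478 kJ/mol)(1.983) = 4.91 kJ/mol
ΔG > 0, so the forward reaction is non-spontaneous (proceeds in reverse).

ΔG = 4.91 kJ/mol; the forward reaction is non-spontaneous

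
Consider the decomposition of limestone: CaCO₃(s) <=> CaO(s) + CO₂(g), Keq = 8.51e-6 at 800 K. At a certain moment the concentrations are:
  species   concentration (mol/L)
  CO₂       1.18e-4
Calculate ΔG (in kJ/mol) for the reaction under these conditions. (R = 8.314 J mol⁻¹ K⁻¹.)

(CaCO₃, CaO are pure solids — omitted from Q.)
Q = [CO₂] = 1.18e-4
ΔG = RT ln(Q/Keq) = (8.314 J mol⁻¹ K⁻¹)(800 K) × ln(1.18e-4/8.51e-6)
   = (6.651 kJ/mol)(2.629) = 17.5 kJ/mol
ΔG > 0, so the forward reaction is non-spontaneous (proceeds in reverse).

ΔG = 17.5 kJ/mol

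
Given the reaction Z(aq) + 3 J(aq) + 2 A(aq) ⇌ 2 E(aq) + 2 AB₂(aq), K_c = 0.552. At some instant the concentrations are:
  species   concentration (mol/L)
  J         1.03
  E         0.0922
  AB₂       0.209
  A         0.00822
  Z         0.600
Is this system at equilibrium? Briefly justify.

no; Q > K, reaction proceeds in reverse

Q_c = [E]²·[AB₂]² / ([Z]·[J]³·[A]²) = (0.0922)²·(0.209)² / ((0.600)·(1.03)³·(0.00822)²) = 8.38
Q_c = 8.38 > K_c = 0.552: net reverse reaction.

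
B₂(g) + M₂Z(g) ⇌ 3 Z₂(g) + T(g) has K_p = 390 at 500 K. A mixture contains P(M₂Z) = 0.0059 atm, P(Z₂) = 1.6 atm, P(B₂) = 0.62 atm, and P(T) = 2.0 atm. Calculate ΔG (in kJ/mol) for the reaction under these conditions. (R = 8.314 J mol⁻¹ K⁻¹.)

Q_p = P(Z₂)³·P(T) / (P(B₂)·P(M₂Z)) = (1.6)³·(2.0) / ((0.62)·(0.0059)) = 2240
ΔG = RT ln(Q_p/K_p) = (8.314 J mol⁻¹ K⁻¹)(500 K) × ln(2240/390)
   = (4.157 kJ/mol)(1.748) = 7.27 kJ/mol
ΔG > 0, so the forward reaction is non-spontaneous (proceeds in reverse).

ΔG = 7.27 kJ/mol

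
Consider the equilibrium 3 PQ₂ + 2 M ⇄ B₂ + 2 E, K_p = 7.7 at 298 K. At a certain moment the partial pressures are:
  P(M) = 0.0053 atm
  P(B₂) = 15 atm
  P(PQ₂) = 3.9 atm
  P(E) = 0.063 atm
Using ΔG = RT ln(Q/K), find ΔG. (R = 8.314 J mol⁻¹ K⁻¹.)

Q_p = P(B₂)·P(E)² / (P(PQ₂)³·P(M)²) = (15)·(0.063)² / ((3.9)³·(0.0053)²) = 35.7
ΔG = RT ln(Q_p/K_p) = (8.314 J mol⁻¹ K⁻¹)(298 K) × ln(35.7/7.7)
   = (2.478 kJ/mol)(1.534) = 3.80 kJ/mol
ΔG > 0, so the forward reaction is non-spontaneous (proceeds in reverse).

ΔG = 3.80 kJ/mol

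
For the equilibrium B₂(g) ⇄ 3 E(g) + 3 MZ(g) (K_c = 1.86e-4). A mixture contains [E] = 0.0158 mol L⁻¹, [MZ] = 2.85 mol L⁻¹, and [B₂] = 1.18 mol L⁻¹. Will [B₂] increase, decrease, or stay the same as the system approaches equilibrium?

decrease

Q_c = [E]³·[MZ]³ / [B₂] = (0.0158)³·(2.85)³ / (1.18) = 7.74e-5
Q_c = 7.74e-5 < K_c = 1.86e-4: net forward reaction.
B₂ is a reactant, so it decreases.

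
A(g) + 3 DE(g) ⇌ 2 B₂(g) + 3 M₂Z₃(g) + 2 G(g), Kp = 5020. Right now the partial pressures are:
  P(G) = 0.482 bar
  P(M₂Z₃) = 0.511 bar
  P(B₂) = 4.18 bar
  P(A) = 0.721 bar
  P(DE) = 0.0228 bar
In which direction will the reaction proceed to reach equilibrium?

Qp = P(B₂)²·P(M₂Z₃)³·P(G)² / (P(A)·P(DE)³) = (4.18)²·(0.511)³·(0.482)² / ((0.721)·(0.0228)³) = 63400
Qp = 63400 > Kp = 5020, so the reverse reaction proceeds.

to the left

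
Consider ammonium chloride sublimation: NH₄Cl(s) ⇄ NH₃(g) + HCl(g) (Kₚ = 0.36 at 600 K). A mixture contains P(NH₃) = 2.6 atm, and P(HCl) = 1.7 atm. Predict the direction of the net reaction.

in the reverse direction

(NH₄Cl is a pure solid — omitted from Qₚ.)
Qₚ = P(NH₃)·P(HCl) = (2.6)·(1.7) = 4.4
Qₚ = 4.4 > Kₚ = 0.36, so the reverse reaction proceeds.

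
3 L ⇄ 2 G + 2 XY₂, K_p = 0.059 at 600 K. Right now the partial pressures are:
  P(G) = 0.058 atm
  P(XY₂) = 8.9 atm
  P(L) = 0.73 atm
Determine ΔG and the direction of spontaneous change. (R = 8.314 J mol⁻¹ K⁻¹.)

Q_p = P(G)²·P(XY₂)² / P(L)³ = (0.058)²·(8.9)² / (0.73)³ = 0.685
ΔG = RT ln(Q_p/K_p) = (8.314 J mol⁻¹ K⁻¹)(600 K) × ln(0.685/0.059)
   = (4.988 kJ/mol)(2.452) = 12.2 kJ/mol
ΔG > 0, so the forward reaction is non-spontaneous (proceeds in reverse).

ΔG = 12.2 kJ/mol; the forward reaction is non-spontaneous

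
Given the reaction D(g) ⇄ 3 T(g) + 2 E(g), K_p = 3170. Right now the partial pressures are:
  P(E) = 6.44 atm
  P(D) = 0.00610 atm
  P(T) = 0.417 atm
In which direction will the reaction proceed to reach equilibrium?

to the right

Q_p = P(T)³·P(E)² / P(D) = (0.417)³·(6.44)² / (0.00610) = 493
Q_p = 493 < K_p = 3170, so the forward reaction proceeds.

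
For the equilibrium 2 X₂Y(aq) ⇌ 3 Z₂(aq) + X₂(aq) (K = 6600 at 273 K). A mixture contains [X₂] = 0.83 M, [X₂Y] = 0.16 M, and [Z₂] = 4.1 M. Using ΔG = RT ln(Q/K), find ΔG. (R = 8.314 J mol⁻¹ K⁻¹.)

Q = [Z₂]³·[X₂] / [X₂Y]² = (4.1)³·(0.83) / (0.16)² = 2230
ΔG = RT ln(Q/K) = (8.314 J mol⁻¹ K⁻¹)(273 K) × ln(2230/6600)
   = (2.270 kJ/mol)(-1.085) = -2.46 kJ/mol
ΔG < 0, so the forward reaction is spontaneous (proceeds forward).

ΔG = -2.46 kJ/mol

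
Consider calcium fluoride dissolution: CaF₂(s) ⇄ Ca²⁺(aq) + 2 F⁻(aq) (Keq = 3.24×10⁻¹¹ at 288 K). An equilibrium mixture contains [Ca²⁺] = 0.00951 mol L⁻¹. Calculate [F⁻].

[F⁻] = 5.84×10⁻⁵ mol L⁻¹

(CaF₂ is a pure solid — omitted from Keq.)
At equilibrium, Keq = [Ca²⁺]·[F⁻]² = 3.24×10⁻¹¹.
(0.00951)·([F⁻])² = 3.24×10⁻¹¹
[F⁻]² = 3.41×10⁻⁹ ⇒ [F⁻] = 5.84×10⁻⁵ mol L⁻¹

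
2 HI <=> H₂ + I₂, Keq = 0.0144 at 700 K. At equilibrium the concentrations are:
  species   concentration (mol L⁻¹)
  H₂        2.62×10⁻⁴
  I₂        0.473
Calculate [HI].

[HI] = 0.0928 mol L⁻¹

At equilibrium, Keq = [H₂]·[I₂] / [HI]² = 0.0144.
(2.62×10⁻⁴)·(0.473) / ([HI])² = 0.0144
[HI]² = 0.00861 ⇒ [HI] = 0.0928 mol L⁻¹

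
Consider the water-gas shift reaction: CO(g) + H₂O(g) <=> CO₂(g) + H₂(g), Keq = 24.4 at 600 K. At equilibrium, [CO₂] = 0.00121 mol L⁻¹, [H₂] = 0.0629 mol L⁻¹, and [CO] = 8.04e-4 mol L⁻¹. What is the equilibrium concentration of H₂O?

[H₂O] = 0.00388 mol L⁻¹

At equilibrium, Keq = [CO₂]·[H₂] / ([CO]·[H₂O]) = 24.4.
(0.00121)·(0.0629) / ((8.04e-4)·([H₂O])) = 24.4
[H₂O] = 0.00388 mol L⁻¹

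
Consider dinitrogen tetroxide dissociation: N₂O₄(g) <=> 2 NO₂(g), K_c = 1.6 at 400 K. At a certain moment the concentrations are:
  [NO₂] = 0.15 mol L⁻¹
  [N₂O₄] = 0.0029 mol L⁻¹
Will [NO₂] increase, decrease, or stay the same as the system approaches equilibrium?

decrease

Q_c = [NO₂]² / [N₂O₄] = (0.15)² / (0.0029) = 7.8
Q_c = 7.8 > K_c = 1.6: net reverse reaction.
NO₂ is a product, so it decreases.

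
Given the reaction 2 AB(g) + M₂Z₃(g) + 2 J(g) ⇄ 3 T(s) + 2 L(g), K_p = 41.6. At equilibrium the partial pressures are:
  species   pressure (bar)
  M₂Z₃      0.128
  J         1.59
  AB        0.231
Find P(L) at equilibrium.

P(L) = 0.848 bar

(T is a pure solid — omitted from K_p.)
At equilibrium, K_p = P(L)² / (P(AB)²·P(M₂Z₃)·P(J)²) = 41.6.
(P(L))² / ((0.231)²·(0.128)·(1.59)²) = 41.6
P(L)² = 0.718 ⇒ P(L) = 0.848 bar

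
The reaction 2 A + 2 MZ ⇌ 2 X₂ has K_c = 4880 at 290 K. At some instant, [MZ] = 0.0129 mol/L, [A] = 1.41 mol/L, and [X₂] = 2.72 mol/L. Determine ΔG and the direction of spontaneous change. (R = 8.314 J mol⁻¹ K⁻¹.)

Q_c = [X₂]² / ([A]²·[MZ]²) = (2.72)² / ((1.41)²·(0.0129)²) = 22400
ΔG = RT ln(Q_c/K_c) = (8.314 J mol⁻¹ K⁻¹)(290 K) × ln(22400/4880)
   = (2.411 kJ/mol)(1.524) = 3.67 kJ/mol
ΔG > 0, so the forward reaction is non-spontaneous (proceeds in reverse).

ΔG = 3.67 kJ/mol; the forward reaction is non-spontaneous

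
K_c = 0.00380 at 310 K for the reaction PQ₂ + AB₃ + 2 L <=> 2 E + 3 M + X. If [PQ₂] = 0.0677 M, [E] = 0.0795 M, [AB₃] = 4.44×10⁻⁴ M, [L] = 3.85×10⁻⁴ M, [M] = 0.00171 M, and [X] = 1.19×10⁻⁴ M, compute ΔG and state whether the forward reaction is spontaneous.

ΔG = -3.88 kJ/mol; the forward reaction is spontaneous

Q_c = [E]²·[M]³·[X] / ([PQ₂]·[AB₃]·[L]²) = (0.0795)²·(0.00171)³·(1.19×10⁻⁴) / ((0.0677)·(4.44×10⁻⁴)·(3.85×10⁻⁴)²) = 8.44×10⁻⁴
ΔG = RT ln(Q_c/K_c) = (8.314 J mol⁻¹ K⁻¹)(310 K) × ln(8.44×10⁻⁴/0.00380)
   = (2.577 kJ/mol)(-1.505) = -3.88 kJ/mol
ΔG < 0, so the forward reaction is spontaneous (proceeds forward).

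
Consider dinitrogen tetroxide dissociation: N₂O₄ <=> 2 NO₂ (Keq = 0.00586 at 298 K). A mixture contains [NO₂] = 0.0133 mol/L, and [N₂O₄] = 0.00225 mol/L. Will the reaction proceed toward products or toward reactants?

Q = [NO₂]² / [N₂O₄] = (0.0133)² / (0.00225) = 0.0786
Q = 0.0786 > Keq = 0.00586, so the reverse reaction proceeds.

in the reverse direction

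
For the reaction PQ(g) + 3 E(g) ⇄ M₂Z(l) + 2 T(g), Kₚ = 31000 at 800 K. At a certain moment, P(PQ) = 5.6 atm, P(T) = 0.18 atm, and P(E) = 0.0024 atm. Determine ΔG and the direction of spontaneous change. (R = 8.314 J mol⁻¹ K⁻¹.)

ΔG = 17.3 kJ/mol; the forward reaction is non-spontaneous

(M₂Z is a pure liquid — omitted from Qₚ.)
Qₚ = P(T)² / (P(PQ)·P(E)³) = (0.18)² / ((5.6)·(0.0024)³) = 4.19×10⁵
ΔG = RT ln(Qₚ/Kₚ) = (8.314 J mol⁻¹ K⁻¹)(800 K) × ln(4.19×10⁵/31000)
   = (6.651 kJ/mol)(2.604) = 17.3 kJ/mol
ΔG > 0, so the forward reaction is non-spontaneous (proceeds in reverse).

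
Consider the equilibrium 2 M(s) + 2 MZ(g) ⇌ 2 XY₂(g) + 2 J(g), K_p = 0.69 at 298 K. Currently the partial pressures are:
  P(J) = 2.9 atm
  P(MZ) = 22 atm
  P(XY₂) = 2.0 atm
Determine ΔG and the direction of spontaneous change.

ΔG = -5.69 kJ/mol; the forward reaction is spontaneous

(M is a pure solid — omitted from Q_p.)
Q_p = P(XY₂)²·P(J)² / P(MZ)² = (2.0)²·(2.9)² / (22)² = 0.0695
ΔG = RT ln(Q_p/K_p) = (8.314 J mol⁻¹ K⁻¹)(298 K) × ln(0.0695/0.69)
   = (2.478 kJ/mol)(-2.295) = -5.69 kJ/mol
ΔG < 0, so the forward reaction is spontaneous (proceeds forward).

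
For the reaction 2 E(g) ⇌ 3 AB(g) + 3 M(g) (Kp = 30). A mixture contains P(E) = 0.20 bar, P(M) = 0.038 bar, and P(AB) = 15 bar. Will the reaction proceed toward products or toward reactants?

to the right

Qp = P(AB)³·P(M)³ / P(E)² = (15)³·(0.038)³ / (0.20)² = 4.6
Qp = 4.6 < Kp = 30, so the forward reaction proceeds.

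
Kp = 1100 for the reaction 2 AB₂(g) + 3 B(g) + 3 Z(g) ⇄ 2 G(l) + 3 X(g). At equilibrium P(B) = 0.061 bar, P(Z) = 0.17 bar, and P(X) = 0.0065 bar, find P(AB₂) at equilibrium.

P(AB₂) = 0.015 bar

(G is a pure liquid — omitted from Kp.)
At equilibrium, Kp = P(X)³ / (P(AB₂)²·P(B)³·P(Z)³) = 1100.
(0.0065)³ / ((P(AB₂))²·(0.061)³·(0.17)³) = 1100
P(AB₂)² = 2.24×10⁻⁴ ⇒ P(AB₂) = 0.015 bar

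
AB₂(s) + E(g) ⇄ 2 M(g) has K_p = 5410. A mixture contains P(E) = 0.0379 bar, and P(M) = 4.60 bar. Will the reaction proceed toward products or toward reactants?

(AB₂ is a pure solid — omitted from Q_p.)
Q_p = P(M)² / P(E) = (4.60)² / (0.0379) = 558
Q_p = 558 < K_p = 5410, so the forward reaction proceeds.

in the forward direction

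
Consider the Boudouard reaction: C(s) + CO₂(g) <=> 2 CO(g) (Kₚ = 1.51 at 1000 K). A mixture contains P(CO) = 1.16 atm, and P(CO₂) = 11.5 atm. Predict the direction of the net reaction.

in the forward direction

(C is a pure solid — omitted from Qₚ.)
Qₚ = P(CO)² / P(CO₂) = (1.16)² / (11.5) = 0.117
Qₚ = 0.117 < Kₚ = 1.51, so the forward reaction proceeds.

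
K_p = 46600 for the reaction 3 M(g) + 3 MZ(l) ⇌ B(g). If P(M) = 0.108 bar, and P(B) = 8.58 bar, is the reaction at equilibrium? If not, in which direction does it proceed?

forward (toward products)

(MZ is a pure liquid — omitted from Q_p.)
Q_p = P(B) / P(M)³ = (8.58) / (0.108)³ = 6810
Q_p = 6810 < K_p = 46600, so the forward reaction proceeds.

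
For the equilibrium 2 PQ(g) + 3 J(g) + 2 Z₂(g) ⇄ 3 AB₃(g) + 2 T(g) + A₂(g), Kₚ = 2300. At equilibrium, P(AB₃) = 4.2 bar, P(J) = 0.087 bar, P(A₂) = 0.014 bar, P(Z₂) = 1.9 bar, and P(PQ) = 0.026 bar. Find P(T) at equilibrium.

At equilibrium, Kₚ = P(AB₃)³·P(T)²·P(A₂) / (P(PQ)²·P(J)³·P(Z₂)²) = 2300.
(4.2)³·(P(T))²·(0.014) / ((0.026)²·(0.087)³·(1.9)²) = 2300
P(T)² = 0.00356 ⇒ P(T) = 0.060 bar

P(T) = 0.060 bar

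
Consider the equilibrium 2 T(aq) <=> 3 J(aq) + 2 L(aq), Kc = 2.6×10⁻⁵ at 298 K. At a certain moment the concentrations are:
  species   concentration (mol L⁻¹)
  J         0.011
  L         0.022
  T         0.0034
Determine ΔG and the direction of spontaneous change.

Qc = [J]³·[L]² / [T]² = (0.011)³·(0.022)² / (0.0034)² = 5.57×10⁻⁵
ΔG = RT ln(Qc/Kc) = (8.314 J mol⁻¹ K⁻¹)(298 K) × ln(5.57×10⁻⁵/2.6×10⁻⁵)
   = (2.478 kJ/mol)(0.7619) = 1.89 kJ/mol
ΔG > 0, so the forward reaction is non-spontaneous (proceeds in reverse).

ΔG = 1.89 kJ/mol; the forward reaction is non-spontaneous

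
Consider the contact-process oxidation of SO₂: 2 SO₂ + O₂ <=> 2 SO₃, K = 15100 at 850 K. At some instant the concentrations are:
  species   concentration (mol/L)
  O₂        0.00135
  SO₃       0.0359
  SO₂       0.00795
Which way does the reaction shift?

neither direction; the system is at equilibrium

Q = [SO₃]² / ([SO₂]²·[O₂]) = (0.0359)² / ((0.00795)²·(0.00135)) = 15100
Q = 15100 = K, so the system is already at equilibrium.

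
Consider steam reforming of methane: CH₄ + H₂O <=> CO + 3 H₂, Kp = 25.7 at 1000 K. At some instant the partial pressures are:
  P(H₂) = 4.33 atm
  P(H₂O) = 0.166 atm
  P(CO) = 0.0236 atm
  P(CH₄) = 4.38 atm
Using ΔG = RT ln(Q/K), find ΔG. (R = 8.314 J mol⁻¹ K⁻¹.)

ΔG = -18.9 kJ/mol

Qp = P(CO)·P(H₂)³ / (P(CH₄)·P(H₂O)) = (0.0236)·(4.33)³ / ((4.38)·(0.166)) = 2.64
ΔG = RT ln(Qp/Kp) = (8.314 J mol⁻¹ K⁻¹)(1000 K) × ln(2.64/25.7)
   = (8.314 kJ/mol)(-2.276) = -18.9 kJ/mol
ΔG < 0, so the forward reaction is spontaneous (proceeds forward).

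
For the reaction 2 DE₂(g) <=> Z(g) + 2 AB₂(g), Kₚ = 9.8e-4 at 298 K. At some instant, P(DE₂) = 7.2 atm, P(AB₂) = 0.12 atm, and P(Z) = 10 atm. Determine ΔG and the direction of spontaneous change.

Qₚ = P(Z)·P(AB₂)² / P(DE₂)² = (10)·(0.12)² / (7.2)² = 0.00278
ΔG = RT ln(Qₚ/Kₚ) = (8.314 J mol⁻¹ K⁻¹)(298 K) × ln(0.00278/9.8e-4)
   = (2.478 kJ/mol)(1.043) = 2.58 kJ/mol
ΔG > 0, so the forward reaction is non-spontaneous (proceeds in reverse).

ΔG = 2.58 kJ/mol; the forward reaction is non-spontaneous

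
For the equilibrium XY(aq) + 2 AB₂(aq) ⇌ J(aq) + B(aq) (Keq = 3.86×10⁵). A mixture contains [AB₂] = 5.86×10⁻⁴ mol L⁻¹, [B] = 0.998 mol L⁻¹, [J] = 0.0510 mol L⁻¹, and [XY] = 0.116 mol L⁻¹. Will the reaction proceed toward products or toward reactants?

Q = [J]·[B] / ([XY]·[AB₂]²) = (0.0510)·(0.998) / ((0.116)·(5.86×10⁻⁴)²) = 1.28×10⁶
Q = 1.28×10⁶ > Keq = 3.86×10⁵, so the reverse reaction proceeds.

reverse (toward reactants)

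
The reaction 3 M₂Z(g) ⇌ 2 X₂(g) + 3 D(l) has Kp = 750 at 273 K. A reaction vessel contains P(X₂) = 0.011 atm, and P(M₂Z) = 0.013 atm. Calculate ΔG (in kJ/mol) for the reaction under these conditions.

(D is a pure liquid — omitted from Qp.)
Qp = P(X₂)² / P(M₂Z)³ = (0.011)² / (0.013)³ = 55.1
ΔG = RT ln(Qp/Kp) = (8.314 J mol⁻¹ K⁻¹)(273 K) × ln(55.1/750)
   = (2.270 kJ/mol)(-2.611) = -5.93 kJ/mol
ΔG < 0, so the forward reaction is spontaneous (proceeds forward).

ΔG = -5.93 kJ/mol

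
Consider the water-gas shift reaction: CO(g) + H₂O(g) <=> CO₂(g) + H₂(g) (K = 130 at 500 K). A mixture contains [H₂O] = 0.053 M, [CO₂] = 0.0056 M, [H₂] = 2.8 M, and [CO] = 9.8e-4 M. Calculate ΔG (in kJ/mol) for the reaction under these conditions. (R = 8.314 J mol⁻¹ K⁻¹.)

ΔG = 3.50 kJ/mol

Q = [CO₂]·[H₂] / ([CO]·[H₂O]) = (0.0056)·(2.8) / ((9.8e-4)·(0.053)) = 302
ΔG = RT ln(Q/K) = (8.314 J mol⁻¹ K⁻¹)(500 K) × ln(302/130)
   = (4.157 kJ/mol)(0.8429) = 3.50 kJ/mol
ΔG > 0, so the forward reaction is non-spontaneous (proceeds in reverse).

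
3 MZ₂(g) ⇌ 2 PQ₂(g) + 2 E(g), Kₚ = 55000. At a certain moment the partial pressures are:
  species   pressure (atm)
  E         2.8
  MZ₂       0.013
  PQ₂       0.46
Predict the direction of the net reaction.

in the reverse direction

Qₚ = P(PQ₂)²·P(E)² / P(MZ₂)³ = (0.46)²·(2.8)² / (0.013)³ = 7.6×10⁵
Qₚ = 7.6×10⁵ > Kₚ = 55000, so the reverse reaction proceeds.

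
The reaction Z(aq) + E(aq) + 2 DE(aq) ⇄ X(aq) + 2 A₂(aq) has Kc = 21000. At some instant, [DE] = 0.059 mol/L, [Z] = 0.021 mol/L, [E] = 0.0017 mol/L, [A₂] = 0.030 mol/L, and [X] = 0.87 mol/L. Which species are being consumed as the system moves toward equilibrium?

Qc = [X]·[A₂]² / ([Z]·[E]·[DE]²) = (0.87)·(0.030)² / ((0.021)·(0.0017)·(0.059)²) = 6300
Qc = 6300 < Kc = 21000: net forward reaction.

Z, E, DE (reactants)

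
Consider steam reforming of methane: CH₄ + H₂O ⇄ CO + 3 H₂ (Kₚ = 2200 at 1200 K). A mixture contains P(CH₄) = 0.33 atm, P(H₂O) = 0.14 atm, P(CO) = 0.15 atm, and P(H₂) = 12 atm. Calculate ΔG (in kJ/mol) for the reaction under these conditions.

Qₚ = P(CO)·P(H₂)³ / (P(CH₄)·P(H₂O)) = (0.15)·(12)³ / ((0.33)·(0.14)) = 5610
ΔG = RT ln(Qₚ/Kₚ) = (8.314 J mol⁻¹ K⁻¹)(1200 K) × ln(5610/2200)
   = (9.977 kJ/mol)(0.9361) = 9.34 kJ/mol
ΔG > 0, so the forward reaction is non-spontaneous (proceeds in reverse).

ΔG = 9.34 kJ/mol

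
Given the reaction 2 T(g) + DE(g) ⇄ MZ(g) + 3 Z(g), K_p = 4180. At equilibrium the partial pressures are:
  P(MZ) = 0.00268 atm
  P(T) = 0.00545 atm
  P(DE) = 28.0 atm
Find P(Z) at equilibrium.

P(Z) = 10.9 atm

At equilibrium, K_p = P(MZ)·P(Z)³ / (P(T)²·P(DE)) = 4180.
(0.00268)·(P(Z))³ / ((0.00545)²·(28.0)) = 4180
P(Z)³ = 1300 ⇒ P(Z) = 10.9 atm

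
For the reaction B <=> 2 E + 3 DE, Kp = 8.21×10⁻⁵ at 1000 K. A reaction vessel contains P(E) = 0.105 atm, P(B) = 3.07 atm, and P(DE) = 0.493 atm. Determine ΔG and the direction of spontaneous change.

ΔG = 13.8 kJ/mol; the forward reaction is non-spontaneous

Qp = P(E)²·P(DE)³ / P(B) = (0.105)²·(0.493)³ / (3.07) = 4.30×10⁻⁴
ΔG = RT ln(Qp/Kp) = (8.314 J mol⁻¹ K⁻¹)(1000 K) × ln(4.30×10⁻⁴/8.21×10⁻⁵)
   = (8.314 kJ/mol)(1.656) = 13.8 kJ/mol
ΔG > 0, so the forward reaction is non-spontaneous (proceeds in reverse).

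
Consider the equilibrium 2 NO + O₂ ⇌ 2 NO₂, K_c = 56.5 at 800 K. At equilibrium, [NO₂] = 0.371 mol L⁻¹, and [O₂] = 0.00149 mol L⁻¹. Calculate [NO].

At equilibrium, K_c = [NO₂]² / ([NO]²·[O₂]) = 56.5.
(0.371)² / (([NO])²·(0.00149)) = 56.5
[NO]² = 1.63 ⇒ [NO] = 1.28 mol L⁻¹

[NO] = 1.28 mol L⁻¹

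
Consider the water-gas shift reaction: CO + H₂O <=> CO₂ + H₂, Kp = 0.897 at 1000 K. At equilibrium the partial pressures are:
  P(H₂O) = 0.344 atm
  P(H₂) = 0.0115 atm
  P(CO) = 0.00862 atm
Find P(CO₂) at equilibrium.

At equilibrium, Kp = P(CO₂)·P(H₂) / (P(CO)·P(H₂O)) = 0.897.
(P(CO₂))·(0.0115) / ((0.00862)·(0.344)) = 0.897
P(CO₂) = 0.231 atm

P(CO₂) = 0.231 atm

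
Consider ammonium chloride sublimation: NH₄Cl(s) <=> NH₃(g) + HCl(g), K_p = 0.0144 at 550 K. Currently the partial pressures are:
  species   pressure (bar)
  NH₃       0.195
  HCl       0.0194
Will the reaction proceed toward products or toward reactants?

forward (toward products)

(NH₄Cl is a pure solid — omitted from Q_p.)
Q_p = P(NH₃)·P(HCl) = (0.195)·(0.0194) = 0.00378
Q_p = 0.00378 < K_p = 0.0144, so the forward reaction proceeds.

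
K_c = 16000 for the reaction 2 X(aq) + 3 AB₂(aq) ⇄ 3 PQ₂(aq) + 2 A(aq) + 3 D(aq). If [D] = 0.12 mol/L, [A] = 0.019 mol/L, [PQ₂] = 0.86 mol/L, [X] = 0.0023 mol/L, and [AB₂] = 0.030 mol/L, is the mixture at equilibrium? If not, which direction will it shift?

Q_c = [PQ₂]³·[A]²·[D]³ / ([X]²·[AB₂]³) = (0.86)³·(0.019)²·(0.12)³ / ((0.0023)²·(0.030)³) = 2800
Q_c = 2800 < K_c = 16000: net forward reaction.

no; Q < K, reaction proceeds forward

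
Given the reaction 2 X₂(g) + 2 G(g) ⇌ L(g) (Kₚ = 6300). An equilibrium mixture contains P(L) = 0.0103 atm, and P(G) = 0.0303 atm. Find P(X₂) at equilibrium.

At equilibrium, Kₚ = P(L) / (P(X₂)²·P(G)²) = 6300.
(0.0103) / ((P(X₂))²·(0.0303)²) = 6300
P(X₂)² = 0.00178 ⇒ P(X₂) = 0.0422 atm

P(X₂) = 0.0422 atm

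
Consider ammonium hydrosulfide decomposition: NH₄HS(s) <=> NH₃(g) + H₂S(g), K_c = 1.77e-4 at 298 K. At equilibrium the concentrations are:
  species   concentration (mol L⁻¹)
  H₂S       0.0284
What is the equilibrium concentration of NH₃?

(NH₄HS is a pure solid — omitted from K_c.)
At equilibrium, K_c = [NH₃]·[H₂S] = 1.77e-4.
([NH₃])·(0.0284) = 1.77e-4
[NH₃] = 0.00623 mol L⁻¹

[NH₃] = 0.00623 mol L⁻¹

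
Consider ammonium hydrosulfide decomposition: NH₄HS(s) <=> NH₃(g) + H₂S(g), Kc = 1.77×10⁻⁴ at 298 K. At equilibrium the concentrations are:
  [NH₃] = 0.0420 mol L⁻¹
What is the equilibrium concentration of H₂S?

(NH₄HS is a pure solid — omitted from Kc.)
At equilibrium, Kc = [NH₃]·[H₂S] = 1.77×10⁻⁴.
(0.0420)·([H₂S]) = 1.77×10⁻⁴
[H₂S] = 0.00421 mol L⁻¹

[H₂S] = 0.00421 mol L⁻¹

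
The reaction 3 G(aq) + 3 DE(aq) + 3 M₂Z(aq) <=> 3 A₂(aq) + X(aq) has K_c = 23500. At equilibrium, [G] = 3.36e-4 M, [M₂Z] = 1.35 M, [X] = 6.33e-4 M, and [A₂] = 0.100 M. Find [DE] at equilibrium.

[DE] = 0.661 M

At equilibrium, K_c = [A₂]³·[X] / ([G]³·[DE]³·[M₂Z]³) = 23500.
(0.100)³·(6.33e-4) / ((3.36e-4)³·([DE])³·(1.35)³) = 23500
[DE]³ = 0.289 ⇒ [DE] = 0.661 M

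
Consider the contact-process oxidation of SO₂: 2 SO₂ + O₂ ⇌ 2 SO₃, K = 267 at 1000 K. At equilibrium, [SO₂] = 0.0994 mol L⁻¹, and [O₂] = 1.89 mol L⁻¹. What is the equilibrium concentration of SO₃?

[SO₃] = 2.23 mol L⁻¹

At equilibrium, K = [SO₃]² / ([SO₂]²·[O₂]) = 267.
([SO₃])² / ((0.0994)²·(1.89)) = 267
[SO₃]² = 4.99 ⇒ [SO₃] = 2.23 mol L⁻¹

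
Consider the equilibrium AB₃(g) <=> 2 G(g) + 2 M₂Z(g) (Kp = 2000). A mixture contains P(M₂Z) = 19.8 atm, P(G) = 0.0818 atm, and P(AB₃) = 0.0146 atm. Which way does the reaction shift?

in the forward direction

Qp = P(G)²·P(M₂Z)² / P(AB₃) = (0.0818)²·(19.8)² / (0.0146) = 180
Qp = 180 < Kp = 2000, so the forward reaction proceeds.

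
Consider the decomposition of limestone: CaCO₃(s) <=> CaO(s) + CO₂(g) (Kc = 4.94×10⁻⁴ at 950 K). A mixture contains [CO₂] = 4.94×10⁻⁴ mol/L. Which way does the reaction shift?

(CaCO₃, CaO are pure solids — omitted from Qc.)
Qc = [CO₂] = 4.94×10⁻⁴
Qc = 4.94×10⁻⁴ = Kc, so the system is already at equilibrium.

neither direction; the system is at equilibrium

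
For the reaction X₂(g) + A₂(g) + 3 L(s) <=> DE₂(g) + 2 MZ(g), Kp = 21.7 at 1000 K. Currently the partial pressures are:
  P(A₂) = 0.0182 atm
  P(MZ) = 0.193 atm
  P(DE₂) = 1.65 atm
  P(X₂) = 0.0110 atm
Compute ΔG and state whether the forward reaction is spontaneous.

(L is a pure solid — omitted from Qp.)
Qp = P(DE₂)·P(MZ)² / (P(X₂)·P(A₂)) = (1.65)·(0.193)² / ((0.0110)·(0.0182)) = 307
ΔG = RT ln(Qp/Kp) = (8.314 J mol⁻¹ K⁻¹)(1000 K) × ln(307/21.7)
   = (8.314 kJ/mol)(2.650) = 22.0 kJ/mol
ΔG > 0, so the forward reaction is non-spontaneous (proceeds in reverse).

ΔG = 22.0 kJ/mol; the forward reaction is non-spontaneous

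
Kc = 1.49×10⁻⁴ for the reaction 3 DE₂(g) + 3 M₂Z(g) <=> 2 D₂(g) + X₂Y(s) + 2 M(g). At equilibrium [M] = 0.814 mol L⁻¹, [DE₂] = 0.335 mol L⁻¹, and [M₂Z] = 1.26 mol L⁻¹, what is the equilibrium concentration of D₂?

(X₂Y is a pure solid — omitted from Kc.)
At equilibrium, Kc = [D₂]²·[M]² / ([DE₂]³·[M₂Z]³) = 1.49×10⁻⁴.
([D₂])²·(0.814)² / ((0.335)³·(1.26)³) = 1.49×10⁻⁴
[D₂]² = 1.69×10⁻⁵ ⇒ [D₂] = 0.00411 mol L⁻¹

[D₂] = 0.00411 mol L⁻¹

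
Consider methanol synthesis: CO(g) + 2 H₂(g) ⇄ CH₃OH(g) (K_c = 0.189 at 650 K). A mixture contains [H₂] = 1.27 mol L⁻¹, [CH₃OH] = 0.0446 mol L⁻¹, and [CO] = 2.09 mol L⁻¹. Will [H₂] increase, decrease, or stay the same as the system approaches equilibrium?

Q_c = [CH₃OH] / ([CO]·[H₂]²) = (0.0446) / ((2.09)·(1.27)²) = 0.0132
Q_c = 0.0132 < K_c = 0.189: net forward reaction.
H₂ is a reactant, so it decreases.

decrease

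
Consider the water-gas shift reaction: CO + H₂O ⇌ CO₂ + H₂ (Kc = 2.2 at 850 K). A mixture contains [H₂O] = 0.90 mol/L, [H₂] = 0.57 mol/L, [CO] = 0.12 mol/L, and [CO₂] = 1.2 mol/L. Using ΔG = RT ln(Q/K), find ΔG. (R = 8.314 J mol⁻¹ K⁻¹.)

ΔG = 7.47 kJ/mol

Qc = [CO₂]·[H₂] / ([CO]·[H₂O]) = (1.2)·(0.57) / ((0.12)·(0.90)) = 6.33
ΔG = RT ln(Qc/Kc) = (8.314 J mol⁻¹ K⁻¹)(850 K) × ln(6.33/2.2)
   = (7.067 kJ/mol)(1.057) = 7.47 kJ/mol
ΔG > 0, so the forward reaction is non-spontaneous (proceeds in reverse).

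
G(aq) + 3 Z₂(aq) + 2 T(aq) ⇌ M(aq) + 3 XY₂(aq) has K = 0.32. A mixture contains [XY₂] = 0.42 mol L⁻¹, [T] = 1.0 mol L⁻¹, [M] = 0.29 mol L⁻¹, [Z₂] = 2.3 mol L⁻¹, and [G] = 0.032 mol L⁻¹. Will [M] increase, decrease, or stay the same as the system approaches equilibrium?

Q = [M]·[XY₂]³ / ([G]·[Z₂]³·[T]²) = (0.29)·(0.42)³ / ((0.032)·(2.3)³·(1.0)²) = 0.055
Q = 0.055 < K = 0.32: net forward reaction.
M is a product, so it increases.

increase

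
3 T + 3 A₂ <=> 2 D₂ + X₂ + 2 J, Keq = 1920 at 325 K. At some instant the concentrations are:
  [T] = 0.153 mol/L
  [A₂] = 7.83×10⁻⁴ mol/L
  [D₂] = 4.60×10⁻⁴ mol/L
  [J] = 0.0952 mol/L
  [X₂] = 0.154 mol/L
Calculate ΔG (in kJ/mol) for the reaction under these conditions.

Q = [D₂]²·[X₂]·[J]² / ([T]³·[A₂]³) = (4.60×10⁻⁴)²·(0.154)·(0.0952)² / ((0.153)³·(7.83×10⁻⁴)³) = 172
ΔG = RT ln(Q/Keq) = (8.314 J mol⁻¹ K⁻¹)(325 K) × ln(172/1920)
   = (2.702 kJ/mol)(-2.413) = -6.52 kJ/mol
ΔG < 0, so the forward reaction is spontaneous (proceeds forward).

ΔG = -6.52 kJ/mol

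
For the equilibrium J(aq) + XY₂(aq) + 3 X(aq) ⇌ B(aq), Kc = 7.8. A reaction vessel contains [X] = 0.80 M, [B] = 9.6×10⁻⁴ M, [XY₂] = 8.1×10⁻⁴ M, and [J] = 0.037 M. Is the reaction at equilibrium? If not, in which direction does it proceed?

Qc = [B] / ([J]·[XY₂]·[X]³) = (9.6×10⁻⁴) / ((0.037)·(8.1×10⁻⁴)·(0.80)³) = 63
Qc = 63 > Kc = 7.8, so the reverse reaction proceeds.

reverse (toward reactants)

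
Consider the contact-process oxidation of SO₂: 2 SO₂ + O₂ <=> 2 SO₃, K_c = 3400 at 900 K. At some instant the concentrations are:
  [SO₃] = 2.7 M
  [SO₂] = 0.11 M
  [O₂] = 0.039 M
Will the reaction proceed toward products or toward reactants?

reverse (toward reactants)

Q_c = [SO₃]² / ([SO₂]²·[O₂]) = (2.7)² / ((0.11)²·(0.039)) = 15000
Q_c = 15000 > K_c = 3400, so the reverse reaction proceeds.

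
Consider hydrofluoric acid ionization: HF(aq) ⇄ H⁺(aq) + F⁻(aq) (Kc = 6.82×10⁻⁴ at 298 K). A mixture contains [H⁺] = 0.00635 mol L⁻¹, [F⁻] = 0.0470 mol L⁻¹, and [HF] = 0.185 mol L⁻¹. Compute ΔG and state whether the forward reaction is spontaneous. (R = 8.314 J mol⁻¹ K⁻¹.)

ΔG = 2.13 kJ/mol; the forward reaction is non-spontaneous

Qc = [H⁺]·[F⁻] / [HF] = (0.00635)·(0.0470) / (0.185) = 0.00161
ΔG = RT ln(Qc/Kc) = (8.314 J mol⁻¹ K⁻¹)(298 K) × ln(0.00161/6.82×10⁻⁴)
   = (2.478 kJ/mol)(0.8590) = 2.13 kJ/mol
ΔG > 0, so the forward reaction is non-spontaneous (proceeds in reverse).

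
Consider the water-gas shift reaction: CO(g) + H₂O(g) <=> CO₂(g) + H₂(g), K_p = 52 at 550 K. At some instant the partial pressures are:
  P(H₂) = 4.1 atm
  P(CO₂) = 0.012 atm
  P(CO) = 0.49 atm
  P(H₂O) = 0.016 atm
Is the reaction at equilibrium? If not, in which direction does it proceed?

Q_p = P(CO₂)·P(H₂) / (P(CO)·P(H₂O)) = (0.012)·(4.1) / ((0.49)·(0.016)) = 6.3
Q_p = 6.3 < K_p = 52, so the forward reaction proceeds.

in the forward direction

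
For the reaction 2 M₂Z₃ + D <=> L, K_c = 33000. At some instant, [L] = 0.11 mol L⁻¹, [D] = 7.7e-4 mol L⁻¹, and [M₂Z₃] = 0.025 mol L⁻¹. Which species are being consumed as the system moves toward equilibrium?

Q_c = [L] / ([M₂Z₃]²·[D]) = (0.11) / ((0.025)²·(7.7e-4)) = 2.3e5
Q_c = 2.3e5 > K_c = 33000: net reverse reaction.

L (products)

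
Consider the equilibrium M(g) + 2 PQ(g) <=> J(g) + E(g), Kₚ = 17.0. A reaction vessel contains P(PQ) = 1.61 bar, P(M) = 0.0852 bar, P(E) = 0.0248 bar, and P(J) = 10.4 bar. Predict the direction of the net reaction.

to the right

Qₚ = P(J)·P(E) / (P(M)·P(PQ)²) = (10.4)·(0.0248) / ((0.0852)·(1.61)²) = 1.17
Qₚ = 1.17 < Kₚ = 17.0, so the forward reaction proceeds.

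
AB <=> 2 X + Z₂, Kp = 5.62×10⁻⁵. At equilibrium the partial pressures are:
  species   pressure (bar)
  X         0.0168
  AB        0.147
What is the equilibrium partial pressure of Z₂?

At equilibrium, Kp = P(X)²·P(Z₂) / P(AB) = 5.62×10⁻⁵.
(0.0168)²·(P(Z₂)) / (0.147) = 5.62×10⁻⁵
P(Z₂) = 0.0293 bar

P(Z₂) = 0.0293 bar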